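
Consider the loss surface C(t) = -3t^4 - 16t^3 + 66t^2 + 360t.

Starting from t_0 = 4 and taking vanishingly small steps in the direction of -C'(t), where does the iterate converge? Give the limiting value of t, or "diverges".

C'(t) = -12(t - 3)(t + 2)(t + 5), so C'(4) = -648.
Gradient descent moves in the -C' direction, i.e. t is increasing.
There is no critical point above t=4, and C' keeps the same sign, so the iterate runs off to +∞.

diverges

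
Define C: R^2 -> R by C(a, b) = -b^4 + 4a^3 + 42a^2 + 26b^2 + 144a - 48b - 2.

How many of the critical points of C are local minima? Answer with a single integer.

1

C separates as a function of a plus a function of b, so ∇C=0 decouples.
∂C/∂a = 12(a + 3)(a + 4) = 0 at a ∈ {-4, -3}; ∂C/∂b = -4(b - 3)(b - 1)(b + 4) = 0 at b ∈ {-4, 1, 3}.
The Hessian is diagonal: diag(C_aa, C_bb). Second derivatives: C_aa(-4)=-12, C_aa(-3)=12; C_bb(-4)=-140, C_bb(1)=40, C_bb(3)=-56.
Local minima occur where both diagonal entries positive: (-3, 1). Count: 1.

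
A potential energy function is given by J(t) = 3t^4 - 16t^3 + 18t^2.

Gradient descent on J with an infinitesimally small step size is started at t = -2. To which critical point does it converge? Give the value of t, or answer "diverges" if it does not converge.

J'(t) = 12t(t - 3)(t - 1), so J'(-2) = -360.
Gradient descent moves in the -J' direction, i.e. t is increasing.
The nearest critical point in that direction is t = 0, where J'' = 36 > 0 (a local minimum). The iterate converges there.

0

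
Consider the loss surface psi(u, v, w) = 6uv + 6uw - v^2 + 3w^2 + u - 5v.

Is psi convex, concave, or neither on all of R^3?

psi is quadratic, so its Hessian is the constant matrix H = [[0, 6, 6], [6, -2, 0], [6, 0, 6]].
Leading principal minors: 0, -36, -144.
Neither pattern holds ⇒ H is indefinite ⇒ neither convex nor concave.

neither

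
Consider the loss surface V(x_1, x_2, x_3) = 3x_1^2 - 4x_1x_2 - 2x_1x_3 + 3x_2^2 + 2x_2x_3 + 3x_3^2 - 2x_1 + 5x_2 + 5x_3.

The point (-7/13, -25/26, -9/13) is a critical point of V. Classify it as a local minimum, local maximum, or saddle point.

The Hessian is constant: H = [[6, -4, -2], [-4, 6, 2], [-2, 2, 6]].
Leading principal minors: Δ₁ = 6, Δ₂ = 20, Δ₃ = 104.
All leading minors are positive, so H is positive definite: a local minimum.

local minimum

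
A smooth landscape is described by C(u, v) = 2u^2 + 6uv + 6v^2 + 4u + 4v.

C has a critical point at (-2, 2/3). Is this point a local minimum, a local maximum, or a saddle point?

The Hessian of C is constant: H = [[4, 6], [6, 12]].
det(H) = 4·12 − 6² = 12.
det(H) > 0 and tr(H) = 16 > 0, so H is positive definite and the point is a local minimum.

local minimum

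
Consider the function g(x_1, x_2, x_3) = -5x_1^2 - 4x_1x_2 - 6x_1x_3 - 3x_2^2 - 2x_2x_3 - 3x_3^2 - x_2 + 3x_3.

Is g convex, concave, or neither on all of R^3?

g is quadratic, so its Hessian is the constant matrix H = [[-10, -4, -6], [-4, -6, -2], [-6, -2, -6]].
Leading principal minors: -10, 44, -104.
Signs alternate −, +, − ⇒ H ≺ 0 ⇒ concave.

concave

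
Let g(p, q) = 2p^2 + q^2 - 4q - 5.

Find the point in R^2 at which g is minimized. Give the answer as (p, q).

g(p,q) separates as A(p) + B(q) − 5, so its minimum is min A + min B − 5.
A'(p) = 4p vanishes at p ∈ {0}; B'(q) = 2q - 4 vanishes at q ∈ {2}.
Local minima of A (where A''>0): A(0)=0. Local minima of B: B(2)=-4.
So the global minimum of g is A(0) + B(2) − 5 = 0 − 4 − 5 = -9, attained at (0, 2).

(0, 2)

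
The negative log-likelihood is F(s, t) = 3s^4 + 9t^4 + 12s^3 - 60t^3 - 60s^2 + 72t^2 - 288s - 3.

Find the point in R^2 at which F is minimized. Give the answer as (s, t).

F(s,t) separates as P(s) + Q(t) − 3, so its minimum is min P + min Q − 3.
P'(s) = 12(s - 3)(s + 2)(s + 4) vanishes at s ∈ {-4, -2, 3}; Q'(t) = 36t(t - 4)(t - 1) vanishes at t ∈ {0, 1, 4}.
Local minima of P (where P''>0): P(-4)=192, P(3)=-837. Local minima of Q: Q(0)=0, Q(4)=-384.
So the global minimum of F is P(3) + Q(4) − 3 = -837 − 384 − 3 = -1224, attained at (3, 4).

(3, 4)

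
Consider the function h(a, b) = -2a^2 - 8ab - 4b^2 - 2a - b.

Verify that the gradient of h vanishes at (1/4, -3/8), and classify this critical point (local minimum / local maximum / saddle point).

saddle point

∇h = (-4a - 8b - 2, -8a - 8b - 1); substituting (1/4, -3/8) gives ∇h = (0, 0), so (1/4, -3/8) is indeed a critical point.
The Hessian of h is constant: H = [[-4, -8], [-8, -8]].
det(H) = (-4)·(-8) − (-8)² = -32.
Since det(H) < 0, H is indefinite and the critical point is a saddle point.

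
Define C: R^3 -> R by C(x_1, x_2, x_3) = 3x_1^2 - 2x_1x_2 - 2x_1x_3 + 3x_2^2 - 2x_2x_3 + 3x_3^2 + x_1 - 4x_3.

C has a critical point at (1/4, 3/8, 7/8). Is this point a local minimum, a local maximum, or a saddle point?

local minimum

The Hessian is constant: H = [[6, -2, -2], [-2, 6, -2], [-2, -2, 6]].
Leading principal minors: Δ₁ = 6, Δ₂ = 32, Δ₃ = 128.
All leading minors are positive, so H is positive definite: a local minimum.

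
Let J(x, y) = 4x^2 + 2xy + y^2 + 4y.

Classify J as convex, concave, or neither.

J is quadratic, so its Hessian is the constant matrix H = [[8, 2], [2, 2]].
det(H) = 12, tr(H) = 10.
det(H) > 0 and tr(H) > 0, so H is positive definite everywhere: convex.

convex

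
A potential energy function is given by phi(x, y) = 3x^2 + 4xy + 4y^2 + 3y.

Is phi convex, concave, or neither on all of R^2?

phi is quadratic, so its Hessian is the constant matrix H = [[6, 4], [4, 8]].
det(H) = 32, tr(H) = 14.
det(H) > 0 and tr(H) > 0, so H is positive definite everywhere: convex.

convex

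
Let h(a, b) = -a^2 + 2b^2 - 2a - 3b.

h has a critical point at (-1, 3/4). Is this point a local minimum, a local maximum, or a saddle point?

The Hessian of h is constant: H = [[-2, 0], [0, 4]].
det(H) = (-2)·4 − 0² = -8.
Since det(H) < 0, H is indefinite and the critical point is a saddle point.

saddle point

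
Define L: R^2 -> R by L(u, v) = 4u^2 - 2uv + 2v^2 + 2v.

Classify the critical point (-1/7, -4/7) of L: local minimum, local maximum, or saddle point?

local minimum

The Hessian of L is constant: H = [[8, -2], [-2, 4]].
det(H) = 8·4 − (-2)² = 28.
det(H) > 0 and tr(H) = 12 > 0, so H is positive definite and the point is a local minimum.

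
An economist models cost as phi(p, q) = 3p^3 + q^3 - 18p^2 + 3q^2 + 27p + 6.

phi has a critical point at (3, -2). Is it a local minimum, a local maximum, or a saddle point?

The mixed partial ∂²phi/∂p∂q is 0, so the Hessian at any point is diag(phi_pp, phi_qq) = diag(18(p - 2), 6(q + 1)).
At (3, -2): H = diag(18, -6).
The eigenvalues have opposite signs, so H is indefinite: a saddle point.

saddle point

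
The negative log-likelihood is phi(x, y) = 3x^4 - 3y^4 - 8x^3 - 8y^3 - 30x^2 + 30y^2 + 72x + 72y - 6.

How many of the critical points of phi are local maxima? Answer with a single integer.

2

phi separates as a function of x plus a function of y, so ∇phi=0 decouples.
∂phi/∂x = 12(x - 3)(x - 1)(x + 2) = 0 at x ∈ {-2, 1, 3}; ∂phi/∂y = -12(y - 2)(y + 1)(y + 3) = 0 at y ∈ {-3, -1, 2}.
The Hessian is diagonal: diag(phi_xx, phi_yy). Second derivatives: phi_xx(-2)=180, phi_xx(1)=-72, phi_xx(3)=120; phi_yy(-3)=-120, phi_yy(-1)=72, phi_yy(2)=-180.
Local maxima occur where both diagonal entries negative: (1, -3), (1, 2). Count: 2.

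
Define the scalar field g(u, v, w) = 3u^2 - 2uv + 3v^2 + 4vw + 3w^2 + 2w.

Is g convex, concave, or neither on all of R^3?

g is quadratic, so its Hessian is the constant matrix H = [[6, -2, 0], [-2, 6, 4], [0, 4, 6]].
Leading principal minors: 6, 32, 96.
All positive ⇒ H ≻ 0 ⇒ convex.

convex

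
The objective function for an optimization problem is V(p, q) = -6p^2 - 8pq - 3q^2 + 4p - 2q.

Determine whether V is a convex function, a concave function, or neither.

concave

V is quadratic, so its Hessian is the constant matrix H = [[-12, -8], [-8, -6]].
det(H) = 8, tr(H) = -18.
det(H) > 0 and tr(H) < 0, so H is negative definite everywhere: concave.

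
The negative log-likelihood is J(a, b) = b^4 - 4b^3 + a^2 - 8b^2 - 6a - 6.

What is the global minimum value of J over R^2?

J(a,b) separates as P(a) + Q(b) − 6, so its minimum is min P + min Q − 6.
P'(a) = 2a - 6 vanishes at a ∈ {3}; Q'(b) = 4b(b - 4)(b + 1) vanishes at b ∈ {-1, 0, 4}.
Local minima of P (where P''>0): P(3)=-9. Local minima of Q: Q(-1)=-3, Q(4)=-128.
So the global minimum of J is P(3) + Q(4) − 6 = -9 − 128 − 6 = -143, attained at (3, 4).

-143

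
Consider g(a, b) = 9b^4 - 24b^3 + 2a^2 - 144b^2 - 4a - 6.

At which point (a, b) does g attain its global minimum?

g(a,b) separates as P(a) + Q(b) − 6, so its minimum is min P + min Q − 6.
P'(a) = 4a - 4 vanishes at a ∈ {1}; Q'(b) = 36b(b - 4)(b + 2) vanishes at b ∈ {-2, 0, 4}.
Local minima of P (where P''>0): P(1)=-2. Local minima of Q: Q(-2)=-240, Q(4)=-1536.
So the global minimum of g is P(1) + Q(4) − 6 = -2 − 1536 − 6 = -1544, attained at (1, 4).

(1, 4)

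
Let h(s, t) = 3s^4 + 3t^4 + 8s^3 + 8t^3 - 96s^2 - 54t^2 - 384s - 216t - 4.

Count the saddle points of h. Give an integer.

h separates as a function of s plus a function of t, so ∇h=0 decouples.
∂h/∂s = 12(s - 4)(s + 2)(s + 4) = 0 at s ∈ {-4, -2, 4}; ∂h/∂t = 12(t - 3)(t + 2)(t + 3) = 0 at t ∈ {-3, -2, 3}.
The Hessian is diagonal: diag(h_ss, h_tt). Second derivatives: h_ss(-4)=192, h_ss(-2)=-144, h_ss(4)=576; h_tt(-3)=72, h_tt(-2)=-60, h_tt(3)=360.
Saddle points occur where the two diagonal entries have opposite signs: (-4, -2), (-2, -3), (-2, 3), (4, -2). Count: 4.

4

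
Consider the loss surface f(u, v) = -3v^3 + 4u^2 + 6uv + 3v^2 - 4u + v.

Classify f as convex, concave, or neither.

neither

The term -3v^3 is cubic, so the Hessian is not constant.
∂²f/∂v² = -18v + 6, which takes both signs as v varies (negative for sufficiently large v). A diagonal entry of the Hessian changing sign means the Hessian is neither positive- nor negative-semidefinite on all of R^2.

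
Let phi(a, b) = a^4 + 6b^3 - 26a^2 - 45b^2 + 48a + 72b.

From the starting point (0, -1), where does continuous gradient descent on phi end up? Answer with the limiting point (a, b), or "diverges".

phi is separable, so gradient descent decouples: a follows -∂phi/∂a, b follows -∂phi/∂b.
∂phi/∂a = 4(a - 3)(a - 1)(a + 4); at a=0 this is 48, so a decreases.
∂phi/∂b = 18(b - 4)(b - 1); at b=-1 this is 180, so b decreases.
The b-coordinate has no critical point in that direction and runs off to infinity.

diverges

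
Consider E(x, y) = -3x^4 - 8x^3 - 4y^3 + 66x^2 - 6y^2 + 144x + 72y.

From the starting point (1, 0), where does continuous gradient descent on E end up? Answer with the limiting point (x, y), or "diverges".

E is separable, so gradient descent decouples: x follows -∂E/∂x, y follows -∂E/∂y.
∂E/∂x = -12(x - 3)(x + 1)(x + 4); at x=1 this is 240, so x decreases.
∂E/∂y = -12(y - 2)(y + 3); at y=0 this is 72, so y decreases.
x converges to its nearest critical value -1 (a local min of the x-part); y converges to -3. The iterate converges to (-1, -3).

(-1, -3)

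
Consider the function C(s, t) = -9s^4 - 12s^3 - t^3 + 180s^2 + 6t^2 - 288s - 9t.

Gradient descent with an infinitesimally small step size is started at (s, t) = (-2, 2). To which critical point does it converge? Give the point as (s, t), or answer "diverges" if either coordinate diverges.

C is separable, so gradient descent decouples: s follows -∂C/∂s, t follows -∂C/∂t.
∂C/∂s = -36(s - 2)(s - 1)(s + 4); at s=-2 this is -864, so s increases.
∂C/∂t = -3(t - 3)(t - 1); at t=2 this is 3, so t decreases.
s converges to its nearest critical value 1 (a local min of the s-part); t converges to 1. The iterate converges to (1, 1).

(1, 1)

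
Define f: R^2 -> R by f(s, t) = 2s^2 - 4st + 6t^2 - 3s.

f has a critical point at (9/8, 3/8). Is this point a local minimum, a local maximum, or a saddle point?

local minimum

The Hessian of f is constant: H = [[4, -4], [-4, 12]].
det(H) = 4·12 − (-4)² = 32.
det(H) > 0 and tr(H) = 16 > 0, so H is positive definite and the point is a local minimum.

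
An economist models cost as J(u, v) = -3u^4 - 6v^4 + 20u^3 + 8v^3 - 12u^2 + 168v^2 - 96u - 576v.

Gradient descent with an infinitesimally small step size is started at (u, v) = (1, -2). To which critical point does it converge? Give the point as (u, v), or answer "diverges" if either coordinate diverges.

J is separable, so gradient descent decouples: u follows -∂J/∂u, v follows -∂J/∂v.
∂J/∂u = -12(u - 4)(u - 2)(u + 1); at u=1 this is -72, so u increases.
∂J/∂v = -24(v - 3)(v - 2)(v + 4); at v=-2 this is -960, so v increases.
u converges to its nearest critical value 2 (a local min of the u-part); v converges to 2. The iterate converges to (2, 2).

(2, 2)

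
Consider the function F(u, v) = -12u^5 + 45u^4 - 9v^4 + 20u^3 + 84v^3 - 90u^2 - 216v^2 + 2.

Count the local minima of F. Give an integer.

2

F separates as a function of u plus a function of v, so ∇F=0 decouples.
∂F/∂u = -60u(u - 3)(u - 1)(u + 1) = 0 at u ∈ {-1, 0, 1, 3}; ∂F/∂v = -36v(v - 4)(v - 3) = 0 at v ∈ {0, 3, 4}.
The Hessian is diagonal: diag(F_uu, F_vv). Second derivatives: F_uu(-1)=480, F_uu(0)=-180, F_uu(1)=240, F_uu(3)=-1440; F_vv(0)=-432, F_vv(3)=108, F_vv(4)=-144.
Local minima occur where both diagonal entries positive: (-1, 3), (1, 3). Count: 2.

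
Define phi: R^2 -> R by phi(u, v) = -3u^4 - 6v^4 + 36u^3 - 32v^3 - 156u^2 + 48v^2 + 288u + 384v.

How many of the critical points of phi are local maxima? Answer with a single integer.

4

phi separates as a function of u plus a function of v, so ∇phi=0 decouples.
∂phi/∂u = -12(u - 4)(u - 3)(u - 2) = 0 at u ∈ {2, 3, 4}; ∂phi/∂v = -24(v - 2)(v + 2)(v + 4) = 0 at v ∈ {-4, -2, 2}.
The Hessian is diagonal: diag(phi_uu, phi_vv). Second derivatives: phi_uu(2)=-24, phi_uu(3)=12, phi_uu(4)=-24; phi_vv(-4)=-288, phi_vv(-2)=192, phi_vv(2)=-576.
Local maxima occur where both diagonal entries negative: (2, -4), (2, 2), (4, -4), (4, 2). Count: 4.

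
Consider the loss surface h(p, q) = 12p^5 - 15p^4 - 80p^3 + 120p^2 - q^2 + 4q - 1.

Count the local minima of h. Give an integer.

0

h separates as a function of p plus a function of q, so ∇h=0 decouples.
∂h/∂p = 60p(p - 2)(p - 1)(p + 2) = 0 at p ∈ {-2, 0, 1, 2}; ∂h/∂q = -2(q - 2) = 0 at q ∈ {2}.
The Hessian is diagonal: diag(h_pp, h_qq). Second derivatives: h_pp(-2)=-1440, h_pp(0)=240, h_pp(1)=-180, h_pp(2)=480; h_qq(2)=-2.
Local minima occur where both diagonal entries positive: none. Count: 0.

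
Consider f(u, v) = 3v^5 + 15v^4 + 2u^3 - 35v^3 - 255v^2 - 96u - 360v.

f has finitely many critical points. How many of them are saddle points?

4

f separates as a function of u plus a function of v, so ∇f=0 decouples.
∂f/∂u = 6(u - 4)(u + 4) = 0 at u ∈ {-4, 4}; ∂f/∂v = 15(v - 3)(v + 1)(v + 2)(v + 4) = 0 at v ∈ {-4, -2, -1, 3}.
The Hessian is diagonal: diag(f_uu, f_vv). Second derivatives: f_uu(-4)=-48, f_uu(4)=48; f_vv(-4)=-630, f_vv(-2)=150, f_vv(-1)=-180, f_vv(3)=2100.
Saddle points occur where the two diagonal entries have opposite signs: (-4, -2), (-4, 3), (4, -4), (4, -1). Count: 4.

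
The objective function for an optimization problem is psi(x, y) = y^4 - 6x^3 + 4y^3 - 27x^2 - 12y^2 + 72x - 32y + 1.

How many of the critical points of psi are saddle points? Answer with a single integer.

psi separates as a function of x plus a function of y, so ∇psi=0 decouples.
∂psi/∂x = -18(x - 1)(x + 4) = 0 at x ∈ {-4, 1}; ∂psi/∂y = 4(y - 2)(y + 1)(y + 4) = 0 at y ∈ {-4, -1, 2}.
The Hessian is diagonal: diag(psi_xx, psi_yy). Second derivatives: psi_xx(-4)=90, psi_xx(1)=-90; psi_yy(-4)=72, psi_yy(-1)=-36, psi_yy(2)=72.
Saddle points occur where the two diagonal entries have opposite signs: (-4, -1), (1, -4), (1, 2). Count: 3.

3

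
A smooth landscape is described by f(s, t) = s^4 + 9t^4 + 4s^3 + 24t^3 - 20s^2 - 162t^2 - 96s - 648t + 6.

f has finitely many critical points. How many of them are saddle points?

f separates as a function of s plus a function of t, so ∇f=0 decouples.
∂f/∂s = 4(s - 3)(s + 2)(s + 4) = 0 at s ∈ {-4, -2, 3}; ∂f/∂t = 36(t - 3)(t + 2)(t + 3) = 0 at t ∈ {-3, -2, 3}.
The Hessian is diagonal: diag(f_ss, f_tt). Second derivatives: f_ss(-4)=56, f_ss(-2)=-40, f_ss(3)=140; f_tt(-3)=216, f_tt(-2)=-180, f_tt(3)=1080.
Saddle points occur where the two diagonal entries have opposite signs: (-4, -2), (-2, -3), (-2, 3), (3, -2). Count: 4.

4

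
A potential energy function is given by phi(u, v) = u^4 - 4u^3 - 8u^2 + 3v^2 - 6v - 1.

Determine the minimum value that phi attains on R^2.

phi(u,v) separates as P(u) + Q(v) − 1, so its minimum is min P + min Q − 1.
P'(u) = 4u(u - 4)(u + 1) vanishes at u ∈ {-1, 0, 4}; Q'(v) = 6v - 6 vanishes at v ∈ {1}.
Local minima of P (where P''>0): P(-1)=-3, P(4)=-128. Local minima of Q: Q(1)=-3.
So the global minimum of phi is P(4) + Q(1) − 1 = -128 − 3 − 1 = -132, attained at (4, 1).

-132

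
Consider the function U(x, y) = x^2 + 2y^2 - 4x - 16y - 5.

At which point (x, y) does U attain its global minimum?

U(x,y) separates as P(x) + Q(y) − 5, so its minimum is min P + min Q − 5.
P'(x) = 2x - 4 vanishes at x ∈ {2}; Q'(y) = 4y - 16 vanishes at y ∈ {4}.
Local minima of P (where P''>0): P(2)=-4. Local minima of Q: Q(4)=-32.
So the global minimum of U is P(2) + Q(4) − 5 = -4 − 32 − 5 = -41, attained at (2, 4).

(2, 4)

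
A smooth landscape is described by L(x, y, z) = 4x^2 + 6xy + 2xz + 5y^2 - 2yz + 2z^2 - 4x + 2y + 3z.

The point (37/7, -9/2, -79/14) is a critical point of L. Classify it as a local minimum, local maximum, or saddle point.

local minimum

The Hessian is constant: H = [[8, 6, 2], [6, 10, -2], [2, -2, 4]].
Leading principal minors: Δ₁ = 8, Δ₂ = 44, Δ₃ = 56.
All leading minors are positive, so H is positive definite: a local minimum.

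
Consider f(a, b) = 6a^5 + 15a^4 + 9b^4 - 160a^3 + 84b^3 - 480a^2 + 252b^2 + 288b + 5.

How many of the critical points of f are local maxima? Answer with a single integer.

f separates as a function of a plus a function of b, so ∇f=0 decouples.
∂f/∂a = 30a(a - 4)(a + 2)(a + 4) = 0 at a ∈ {-4, -2, 0, 4}; ∂f/∂b = 36(b + 1)(b + 2)(b + 4) = 0 at b ∈ {-4, -2, -1}.
The Hessian is diagonal: diag(f_aa, f_bb). Second derivatives: f_aa(-4)=-1920, f_aa(-2)=720, f_aa(0)=-960, f_aa(4)=5760; f_bb(-4)=216, f_bb(-2)=-72, f_bb(-1)=108.
Local maxima occur where both diagonal entries negative: (-4, -2), (0, -2). Count: 2.

2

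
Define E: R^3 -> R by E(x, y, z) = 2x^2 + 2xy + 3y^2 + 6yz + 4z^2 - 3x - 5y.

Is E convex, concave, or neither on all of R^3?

convex

E is quadratic, so its Hessian is the constant matrix H = [[4, 2, 0], [2, 6, 6], [0, 6, 8]].
Leading principal minors: 4, 20, 16.
All positive ⇒ H ≻ 0 ⇒ convex.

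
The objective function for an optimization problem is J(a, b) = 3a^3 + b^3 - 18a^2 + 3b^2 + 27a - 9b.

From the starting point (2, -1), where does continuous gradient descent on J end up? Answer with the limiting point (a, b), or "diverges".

(3, 1)

J is separable, so gradient descent decouples: a follows -∂J/∂a, b follows -∂J/∂b.
∂J/∂a = 9(a - 3)(a - 1); at a=2 this is -9, so a increases.
∂J/∂b = 3(b - 1)(b + 3); at b=-1 this is -12, so b increases.
a converges to its nearest critical value 3 (a local min of the a-part); b converges to 1. The iterate converges to (3, 1).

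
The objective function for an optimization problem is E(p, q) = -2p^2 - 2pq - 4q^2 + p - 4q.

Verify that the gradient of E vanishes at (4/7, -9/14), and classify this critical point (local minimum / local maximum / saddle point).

local maximum

∇E = (-4p - 2q + 1, -2p - 8q - 4); substituting (4/7, -9/14) gives ∇E = (0, 0), so (4/7, -9/14) is indeed a critical point.
The Hessian of E is constant: H = [[-4, -2], [-2, -8]].
det(H) = (-4)·(-8) − (-2)² = 28.
det(H) > 0 and tr(H) = -12 < 0, so H is negative definite and the point is a local maximum.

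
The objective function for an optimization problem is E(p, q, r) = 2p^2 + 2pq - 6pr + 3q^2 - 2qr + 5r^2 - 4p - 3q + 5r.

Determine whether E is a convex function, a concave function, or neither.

convex

E is quadratic, so its Hessian is the constant matrix H = [[4, 2, -6], [2, 6, -2], [-6, -2, 10]].
Leading principal minors: 4, 20, 16.
All positive ⇒ H ≻ 0 ⇒ convex.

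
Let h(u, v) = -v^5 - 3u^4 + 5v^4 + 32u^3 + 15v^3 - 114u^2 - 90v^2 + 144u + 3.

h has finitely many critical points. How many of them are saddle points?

6

h separates as a function of u plus a function of v, so ∇h=0 decouples.
∂h/∂u = -12(u - 4)(u - 3)(u - 1) = 0 at u ∈ {1, 3, 4}; ∂h/∂v = -5v(v - 4)(v - 3)(v + 3) = 0 at v ∈ {-3, 0, 3, 4}.
The Hessian is diagonal: diag(h_uu, h_vv). Second derivatives: h_uu(1)=-72, h_uu(3)=24, h_uu(4)=-36; h_vv(-3)=630, h_vv(0)=-180, h_vv(3)=90, h_vv(4)=-140.
Saddle points occur where the two diagonal entries have opposite signs: (1, -3), (1, 3), (3, 0), (3, 4), (4, -3), (4, 3). Count: 6.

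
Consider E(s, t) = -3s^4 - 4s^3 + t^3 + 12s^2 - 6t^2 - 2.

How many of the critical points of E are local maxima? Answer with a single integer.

2

E separates as a function of s plus a function of t, so ∇E=0 decouples.
∂E/∂s = -12s(s - 1)(s + 2) = 0 at s ∈ {-2, 0, 1}; ∂E/∂t = 3t(t - 4) = 0 at t ∈ {0, 4}.
The Hessian is diagonal: diag(E_ss, E_tt). Second derivatives: E_ss(-2)=-72, E_ss(0)=24, E_ss(1)=-36; E_tt(0)=-12, E_tt(4)=12.
Local maxima occur where both diagonal entries negative: (-2, 0), (1, 0). Count: 2.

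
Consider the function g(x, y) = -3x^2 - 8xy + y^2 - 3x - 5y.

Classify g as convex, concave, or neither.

neither

g is quadratic, so its Hessian is the constant matrix H = [[-6, -8], [-8, 2]].
det(H) = -76, tr(H) = -4.
det(H) < 0, so H is indefinite: neither convex nor concave.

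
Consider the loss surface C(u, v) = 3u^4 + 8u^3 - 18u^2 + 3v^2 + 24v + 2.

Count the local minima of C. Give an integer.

C separates as a function of u plus a function of v, so ∇C=0 decouples.
∂C/∂u = 12u(u - 1)(u + 3) = 0 at u ∈ {-3, 0, 1}; ∂C/∂v = 6(v + 4) = 0 at v ∈ {-4}.
The Hessian is diagonal: diag(C_uu, C_vv). Second derivatives: C_uu(-3)=144, C_uu(0)=-36, C_uu(1)=48; C_vv(-4)=6.
Local minima occur where both diagonal entries positive: (-3, -4), (1, -4). Count: 2.

2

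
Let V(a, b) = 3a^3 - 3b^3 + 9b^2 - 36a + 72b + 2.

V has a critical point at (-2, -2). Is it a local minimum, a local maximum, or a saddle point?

saddle point

The mixed partial ∂²V/∂a∂b is 0, so the Hessian at any point is diag(V_aa, V_bb) = diag(18a, 18(-b + 1)).
At (-2, -2): H = diag(-36, 54).
The eigenvalues have opposite signs, so H is indefinite: a saddle point.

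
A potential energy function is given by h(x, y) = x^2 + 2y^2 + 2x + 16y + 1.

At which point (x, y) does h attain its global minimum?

(-1, -4)

h(x,y) separates as P(x) + Q(y) + 1, so its minimum is min P + min Q + 1.
P'(x) = 2x + 2 vanishes at x ∈ {-1}; Q'(y) = 4y + 16 vanishes at y ∈ {-4}.
Local minima of P (where P''>0): P(-1)=-1. Local minima of Q: Q(-4)=-32.
So the global minimum of h is P(-1) + Q(-4) + 1 = -1 − 32 + 1 = -32, attained at (-1, -4).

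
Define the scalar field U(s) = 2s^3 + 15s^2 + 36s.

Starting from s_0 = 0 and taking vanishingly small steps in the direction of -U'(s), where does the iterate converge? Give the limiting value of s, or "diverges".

U'(s) = 6(s + 2)(s + 3), so U'(0) = 36.
Gradient descent moves in the -U' direction, i.e. s is decreasing.
The nearest critical point in that direction is s = -2, where U'' = 6 > 0 (a local minimum). The iterate converges there.

-2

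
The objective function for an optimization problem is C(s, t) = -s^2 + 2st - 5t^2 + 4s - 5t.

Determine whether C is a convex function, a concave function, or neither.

C is quadratic, so its Hessian is the constant matrix H = [[-2, 2], [2, -10]].
det(H) = 16, tr(H) = -12.
det(H) > 0 and tr(H) < 0, so H is negative definite everywhere: concave.

concave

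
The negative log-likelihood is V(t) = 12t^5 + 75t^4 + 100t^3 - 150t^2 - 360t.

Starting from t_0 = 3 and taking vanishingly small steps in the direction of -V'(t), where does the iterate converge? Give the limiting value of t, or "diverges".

1

V'(t) = 60(t - 1)(t + 1)(t + 2)(t + 3), so V'(3) = 14400.
Gradient descent moves in the -V' direction, i.e. t is decreasing.
The nearest critical point in that direction is t = 1, where V'' = 1440 > 0 (a local minimum). The iterate converges there.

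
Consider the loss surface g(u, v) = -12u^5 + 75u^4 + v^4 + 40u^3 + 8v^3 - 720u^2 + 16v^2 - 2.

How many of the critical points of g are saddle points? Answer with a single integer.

g separates as a function of u plus a function of v, so ∇g=0 decouples.
∂g/∂u = -60u(u - 4)(u - 3)(u + 2) = 0 at u ∈ {-2, 0, 3, 4}; ∂g/∂v = 4v(v + 2)(v + 4) = 0 at v ∈ {-4, -2, 0}.
The Hessian is diagonal: diag(g_uu, g_vv). Second derivatives: g_uu(-2)=3600, g_uu(0)=-1440, g_uu(3)=900, g_uu(4)=-1440; g_vv(-4)=32, g_vv(-2)=-16, g_vv(0)=32.
Saddle points occur where the two diagonal entries have opposite signs: (-2, -2), (0, -4), (0, 0), (3, -2), (4, -4), (4, 0). Count: 6.

6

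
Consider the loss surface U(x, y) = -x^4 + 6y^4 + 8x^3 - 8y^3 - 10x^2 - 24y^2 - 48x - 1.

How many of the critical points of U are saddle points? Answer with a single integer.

U separates as a function of x plus a function of y, so ∇U=0 decouples.
∂U/∂x = -4(x - 4)(x - 3)(x + 1) = 0 at x ∈ {-1, 3, 4}; ∂U/∂y = 24y(y - 2)(y + 1) = 0 at y ∈ {-1, 0, 2}.
The Hessian is diagonal: diag(U_xx, U_yy). Second derivatives: U_xx(-1)=-80, U_xx(3)=16, U_xx(4)=-20; U_yy(-1)=72, U_yy(0)=-48, U_yy(2)=144.
Saddle points occur where the two diagonal entries have opposite signs: (-1, -1), (-1, 2), (3, 0), (4, -1), (4, 2). Count: 5.

5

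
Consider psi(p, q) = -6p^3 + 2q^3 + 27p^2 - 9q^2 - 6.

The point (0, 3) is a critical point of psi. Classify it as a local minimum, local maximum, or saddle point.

The mixed partial ∂²psi/∂p∂q is 0, so the Hessian at any point is diag(psi_pp, psi_qq) = diag(18(-2p + 3), 6(2q - 3)).
At (0, 3): H = diag(54, 18).
Both eigenvalues are positive, so H is positive definite: a local minimum.

local minimum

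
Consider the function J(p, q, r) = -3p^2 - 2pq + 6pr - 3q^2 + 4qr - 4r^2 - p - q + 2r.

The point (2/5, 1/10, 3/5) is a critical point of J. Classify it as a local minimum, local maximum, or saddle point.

local maximum

The Hessian is constant: H = [[-6, -2, 6], [-2, -6, 4], [6, 4, -8]].
Leading principal minors: Δ₁ = -6, Δ₂ = 32, Δ₃ = -40.
The minors alternate sign starting negative (−, +, −), so H is negative definite: a local maximum.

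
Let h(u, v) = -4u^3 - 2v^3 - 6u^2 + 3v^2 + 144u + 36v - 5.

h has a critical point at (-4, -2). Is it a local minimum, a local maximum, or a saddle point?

The mixed partial ∂²h/∂u∂v is 0, so the Hessian at any point is diag(h_uu, h_vv) = diag(-12(2u + 1), 6(-2v + 1)).
At (-4, -2): H = diag(84, 30).
Both eigenvalues are positive, so H is positive definite: a local minimum.

local minimum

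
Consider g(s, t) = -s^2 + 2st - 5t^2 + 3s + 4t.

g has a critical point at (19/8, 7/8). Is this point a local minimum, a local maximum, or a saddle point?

The Hessian of g is constant: H = [[-2, 2], [2, -10]].
det(H) = (-2)·(-10) − 2² = 16.
det(H) > 0 and tr(H) = -12 < 0, so H is negative definite and the point is a local maximum.

local maximum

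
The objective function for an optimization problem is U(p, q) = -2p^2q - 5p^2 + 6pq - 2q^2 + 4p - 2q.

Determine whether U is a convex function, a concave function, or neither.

The term -2p^2q is cubic, so the Hessian is not constant.
∂²U/∂p² = -4q - 10, which takes both signs as q varies (negative for sufficiently large q). A diagonal entry of the Hessian changing sign means the Hessian is neither positive- nor negative-semidefinite on all of R^2.

neither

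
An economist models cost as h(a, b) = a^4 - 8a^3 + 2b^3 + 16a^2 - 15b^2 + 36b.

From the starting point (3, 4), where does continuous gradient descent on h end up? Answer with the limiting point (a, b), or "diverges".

h is separable, so gradient descent decouples: a follows -∂h/∂a, b follows -∂h/∂b.
∂h/∂a = 4a(a - 4)(a - 2); at a=3 this is -12, so a increases.
∂h/∂b = 6(b - 3)(b - 2); at b=4 this is 12, so b decreases.
a converges to its nearest critical value 4 (a local min of the a-part); b converges to 3. The iterate converges to (4, 3).

(4, 3)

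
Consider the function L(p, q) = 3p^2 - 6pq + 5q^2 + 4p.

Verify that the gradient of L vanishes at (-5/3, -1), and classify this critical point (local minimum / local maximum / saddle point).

local minimum

∇L = (6p - 6q + 4, -6p + 10q); substituting (-5/3, -1) gives ∇L = (0, 0), so (-5/3, -1) is indeed a critical point.
The Hessian of L is constant: H = [[6, -6], [-6, 10]].
det(H) = 6·10 − (-6)² = 24.
det(H) > 0 and tr(H) = 16 > 0, so H is positive definite and the point is a local minimum.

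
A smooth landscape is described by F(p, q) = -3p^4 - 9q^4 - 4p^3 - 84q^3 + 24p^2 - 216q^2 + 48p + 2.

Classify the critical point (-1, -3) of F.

The mixed partial ∂²F/∂p∂q is 0, so the Hessian at any point is diag(F_pp, F_qq) = diag(12(-3p^2 - 2p + 4), -36(3q^2 + 14q + 12)).
At (-1, -3): H = diag(36, 108).
Both eigenvalues are positive, so H is positive definite: a local minimum.

local minimum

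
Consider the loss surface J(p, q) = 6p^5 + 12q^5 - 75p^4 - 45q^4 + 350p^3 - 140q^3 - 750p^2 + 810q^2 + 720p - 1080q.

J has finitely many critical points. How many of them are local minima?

4

J separates as a function of p plus a function of q, so ∇J=0 decouples.
∂J/∂p = 30(p - 4)(p - 3)(p - 2)(p - 1) = 0 at p ∈ {1, 2, 3, 4}; ∂J/∂q = 60(q - 3)(q - 2)(q - 1)(q + 3) = 0 at q ∈ {-3, 1, 2, 3}.
The Hessian is diagonal: diag(J_pp, J_qq). Second derivatives: J_pp(1)=-180, J_pp(2)=60, J_pp(3)=-60, J_pp(4)=180; J_qq(-3)=-7200, J_qq(1)=480, J_qq(2)=-300, J_qq(3)=720.
Local minima occur where both diagonal entries positive: (2, 1), (2, 3), (4, 1), (4, 3). Count: 4.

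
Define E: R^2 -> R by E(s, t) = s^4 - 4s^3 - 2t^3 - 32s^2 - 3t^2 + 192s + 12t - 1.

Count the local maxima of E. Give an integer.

E separates as a function of s plus a function of t, so ∇E=0 decouples.
∂E/∂s = 4(s - 4)(s - 3)(s + 4) = 0 at s ∈ {-4, 3, 4}; ∂E/∂t = -6(t - 1)(t + 2) = 0 at t ∈ {-2, 1}.
The Hessian is diagonal: diag(E_ss, E_tt). Second derivatives: E_ss(-4)=224, E_ss(3)=-28, E_ss(4)=32; E_tt(-2)=18, E_tt(1)=-18.
Local maxima occur where both diagonal entries negative: (3, 1). Count: 1.

1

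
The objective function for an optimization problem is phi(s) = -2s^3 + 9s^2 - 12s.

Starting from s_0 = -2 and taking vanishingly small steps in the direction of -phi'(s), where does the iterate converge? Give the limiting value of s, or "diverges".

1

phi'(s) = -6(s - 2)(s - 1), so phi'(-2) = -72.
Gradient descent moves in the -phi' direction, i.e. s is increasing.
The nearest critical point in that direction is s = 1, where phi'' = 6 > 0 (a local minimum). The iterate converges there.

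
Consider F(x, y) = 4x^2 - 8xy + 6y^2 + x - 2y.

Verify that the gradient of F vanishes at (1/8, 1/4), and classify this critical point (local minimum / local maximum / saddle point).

local minimum

∇F = (8x - 8y + 1, -8x + 12y - 2); substituting (1/8, 1/4) gives ∇F = (0, 0), so (1/8, 1/4) is indeed a critical point.
The Hessian of F is constant: H = [[8, -8], [-8, 12]].
det(H) = 8·12 − (-8)² = 32.
det(H) > 0 and tr(H) = 20 > 0, so H is positive definite and the point is a local minimum.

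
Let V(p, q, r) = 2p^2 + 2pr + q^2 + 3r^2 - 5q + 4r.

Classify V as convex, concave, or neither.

V is quadratic, so its Hessian is the constant matrix H = [[4, 0, 2], [0, 2, 0], [2, 0, 6]].
Leading principal minors: 4, 8, 40.
All positive ⇒ H ≻ 0 ⇒ convex.

convex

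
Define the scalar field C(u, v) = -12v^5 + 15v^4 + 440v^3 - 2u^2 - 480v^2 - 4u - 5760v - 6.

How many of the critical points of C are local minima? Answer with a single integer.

C separates as a function of u plus a function of v, so ∇C=0 decouples.
∂C/∂u = -4(u + 1) = 0 at u ∈ {-1}; ∂C/∂v = -60(v - 4)(v - 3)(v + 2)(v + 4) = 0 at v ∈ {-4, -2, 3, 4}.
The Hessian is diagonal: diag(C_uu, C_vv). Second derivatives: C_uu(-1)=-4; C_vv(-4)=6720, C_vv(-2)=-3600, C_vv(3)=2100, C_vv(4)=-2880.
Local minima occur where both diagonal entries positive: none. Count: 0.

0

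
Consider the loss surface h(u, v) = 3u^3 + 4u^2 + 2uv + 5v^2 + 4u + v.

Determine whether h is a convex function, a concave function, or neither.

The term 3u^3 is cubic, so the Hessian is not constant.
∂²h/∂u² = 18u + 8, which takes both signs as u varies (negative for sufficiently negative u). A diagonal entry of the Hessian changing sign means the Hessian is neither positive- nor negative-semidefinite on all of R^2.

neither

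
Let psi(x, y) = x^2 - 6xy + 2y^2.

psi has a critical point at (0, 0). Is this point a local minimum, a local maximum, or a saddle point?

The Hessian of psi is constant: H = [[2, -6], [-6, 4]].
det(H) = 2·4 − (-6)² = -28.
Since det(H) < 0, H is indefinite and the critical point is a saddle point.

saddle point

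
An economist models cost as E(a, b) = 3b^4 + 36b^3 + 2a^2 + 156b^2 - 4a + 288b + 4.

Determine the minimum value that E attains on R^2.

E(a,b) separates as P(a) + Q(b) + 4, so its minimum is min P + min Q + 4.
P'(a) = 4a - 4 vanishes at a ∈ {1}; Q'(b) = 12(b + 2)(b + 3)(b + 4) vanishes at b ∈ {-4, -3, -2}.
Local minima of P (where P''>0): P(1)=-2. Local minima of Q: Q(-4)=-192, Q(-2)=-192.
So the global minimum of E is P(1) + Q(-4) + 4 = -2 − 192 + 4 = -190, attained at (1, -4).

-190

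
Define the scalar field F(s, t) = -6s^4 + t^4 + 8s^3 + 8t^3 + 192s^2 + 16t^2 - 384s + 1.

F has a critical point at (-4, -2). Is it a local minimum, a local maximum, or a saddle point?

The mixed partial ∂²F/∂s∂t is 0, so the Hessian at any point is diag(F_ss, F_tt) = diag(24(-3s^2 + 2s + 16), 4(3t^2 + 12t + 8)).
At (-4, -2): H = diag(-960, -16).
Both eigenvalues are negative, so H is negative definite: a local maximum.

local maximum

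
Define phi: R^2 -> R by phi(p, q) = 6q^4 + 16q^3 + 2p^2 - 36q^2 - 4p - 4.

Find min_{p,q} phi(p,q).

phi(p,q) separates as A(p) + B(q) − 4, so its minimum is min A + min B − 4.
A'(p) = 4p - 4 vanishes at p ∈ {1}; B'(q) = 24q(q - 1)(q + 3) vanishes at q ∈ {-3, 0, 1}.
Local minima of A (where A''>0): A(1)=-2. Local minima of B: B(-3)=-270, B(1)=-14.
So the global minimum of phi is A(1) + B(-3) − 4 = -2 − 270 − 4 = -276, attained at (1, -3).

-276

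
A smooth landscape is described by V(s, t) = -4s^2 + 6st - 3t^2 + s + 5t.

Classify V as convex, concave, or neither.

concave

V is quadratic, so its Hessian is the constant matrix H = [[-8, 6], [6, -6]].
det(H) = 12, tr(H) = -14.
det(H) > 0 and tr(H) < 0, so H is negative definite everywhere: concave.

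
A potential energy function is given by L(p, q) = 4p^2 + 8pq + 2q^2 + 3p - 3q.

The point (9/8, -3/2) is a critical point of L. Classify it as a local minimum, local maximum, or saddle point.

saddle point

The Hessian of L is constant: H = [[8, 8], [8, 4]].
det(H) = 8·4 − 8² = -32.
Since det(H) < 0, H is indefinite and the critical point is a saddle point.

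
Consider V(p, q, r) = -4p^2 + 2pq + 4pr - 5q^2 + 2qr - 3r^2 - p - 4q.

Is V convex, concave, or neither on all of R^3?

V is quadratic, so its Hessian is the constant matrix H = [[-8, 2, 4], [2, -10, 2], [4, 2, -6]].
Leading principal minors: -8, 76, -232.
Signs alternate −, +, − ⇒ H ≺ 0 ⇒ concave.

concave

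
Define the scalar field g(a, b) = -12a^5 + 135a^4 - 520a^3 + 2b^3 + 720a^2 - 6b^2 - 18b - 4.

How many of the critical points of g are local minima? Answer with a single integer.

2

g separates as a function of a plus a function of b, so ∇g=0 decouples.
∂g/∂a = -60a(a - 4)(a - 3)(a - 2) = 0 at a ∈ {0, 2, 3, 4}; ∂g/∂b = 6(b - 3)(b + 1) = 0 at b ∈ {-1, 3}.
The Hessian is diagonal: diag(g_aa, g_bb). Second derivatives: g_aa(0)=1440, g_aa(2)=-240, g_aa(3)=180, g_aa(4)=-480; g_bb(-1)=-24, g_bb(3)=24.
Local minima occur where both diagonal entries positive: (0, 3), (3, 3). Count: 2.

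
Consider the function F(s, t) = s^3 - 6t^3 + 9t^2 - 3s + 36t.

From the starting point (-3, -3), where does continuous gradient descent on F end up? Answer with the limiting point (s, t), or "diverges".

diverges

F is separable, so gradient descent decouples: s follows -∂F/∂s, t follows -∂F/∂t.
∂F/∂s = 3(s - 1)(s + 1); at s=-3 this is 24, so s decreases.
∂F/∂t = -18(t - 2)(t + 1); at t=-3 this is -180, so t increases.
The s-coordinate has no critical point in that direction and runs off to infinity.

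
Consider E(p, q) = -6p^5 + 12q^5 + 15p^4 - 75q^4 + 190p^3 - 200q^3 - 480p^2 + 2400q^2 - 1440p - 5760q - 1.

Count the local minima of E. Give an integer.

E separates as a function of p plus a function of q, so ∇E=0 decouples.
∂E/∂p = -30(p - 4)(p - 3)(p + 1)(p + 4) = 0 at p ∈ {-4, -1, 3, 4}; ∂E/∂q = 60(q - 4)(q - 3)(q - 2)(q + 4) = 0 at q ∈ {-4, 2, 3, 4}.
The Hessian is diagonal: diag(E_pp, E_qq). Second derivatives: E_pp(-4)=5040, E_pp(-1)=-1800, E_pp(3)=840, E_pp(4)=-1200; E_qq(-4)=-20160, E_qq(2)=720, E_qq(3)=-420, E_qq(4)=960.
Local minima occur where both diagonal entries positive: (-4, 2), (-4, 4), (3, 2), (3, 4). Count: 4.

4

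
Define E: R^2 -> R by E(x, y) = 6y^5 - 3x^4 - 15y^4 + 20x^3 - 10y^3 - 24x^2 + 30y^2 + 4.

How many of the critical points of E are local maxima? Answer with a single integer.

4

E separates as a function of x plus a function of y, so ∇E=0 decouples.
∂E/∂x = -12x(x - 4)(x - 1) = 0 at x ∈ {0, 1, 4}; ∂E/∂y = 30y(y - 2)(y - 1)(y + 1) = 0 at y ∈ {-1, 0, 1, 2}.
The Hessian is diagonal: diag(E_xx, E_yy). Second derivatives: E_xx(0)=-48, E_xx(1)=36, E_xx(4)=-144; E_yy(-1)=-180, E_yy(0)=60, E_yy(1)=-60, E_yy(2)=180.
Local maxima occur where both diagonal entries negative: (0, -1), (0, 1), (4, -1), (4, 1). Count: 4.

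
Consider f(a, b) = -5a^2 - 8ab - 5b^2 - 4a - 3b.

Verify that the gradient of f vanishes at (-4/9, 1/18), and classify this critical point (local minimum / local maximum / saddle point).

local maximum

∇f = (-10a - 8b - 4, -8a - 10b - 3); substituting (-4/9, 1/18) gives ∇f = (0, 0), so (-4/9, 1/18) is indeed a critical point.
The Hessian of f is constant: H = [[-10, -8], [-8, -10]].
det(H) = (-10)·(-10) − (-8)² = 36.
det(H) > 0 and tr(H) = -20 < 0, so H is negative definite and the point is a local maximum.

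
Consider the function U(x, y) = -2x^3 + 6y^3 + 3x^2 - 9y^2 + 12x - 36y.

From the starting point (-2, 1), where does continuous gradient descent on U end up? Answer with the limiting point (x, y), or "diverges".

U is separable, so gradient descent decouples: x follows -∂U/∂x, y follows -∂U/∂y.
∂U/∂x = -6(x - 2)(x + 1); at x=-2 this is -24, so x increases.
∂U/∂y = 18(y - 2)(y + 1); at y=1 this is -36, so y increases.
x converges to its nearest critical value -1 (a local min of the x-part); y converges to 2. The iterate converges to (-1, 2).

(-1, 2)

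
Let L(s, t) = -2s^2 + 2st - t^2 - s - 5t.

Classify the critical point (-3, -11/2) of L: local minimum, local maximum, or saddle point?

The Hessian of L is constant: H = [[-4, 2], [2, -2]].
det(H) = (-4)·(-2) − 2² = 4.
det(H) > 0 and tr(H) = -6 < 0, so H is negative definite and the point is a local maximum.

local maximum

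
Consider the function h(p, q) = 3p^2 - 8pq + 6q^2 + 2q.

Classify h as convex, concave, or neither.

h is quadratic, so its Hessian is the constant matrix H = [[6, -8], [-8, 12]].
det(H) = 8, tr(H) = 18.
det(H) > 0 and tr(H) > 0, so H is positive definite everywhere: convex.

convex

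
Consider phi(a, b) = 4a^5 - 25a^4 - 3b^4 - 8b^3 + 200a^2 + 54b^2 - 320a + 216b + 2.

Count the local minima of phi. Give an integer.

2

phi separates as a function of a plus a function of b, so ∇phi=0 decouples.
∂phi/∂a = 20(a - 4)(a - 2)(a - 1)(a + 2) = 0 at a ∈ {-2, 1, 2, 4}; ∂phi/∂b = -12(b - 3)(b + 2)(b + 3) = 0 at b ∈ {-3, -2, 3}.
The Hessian is diagonal: diag(phi_aa, phi_bb). Second derivatives: phi_aa(-2)=-1440, phi_aa(1)=180, phi_aa(2)=-160, phi_aa(4)=720; phi_bb(-3)=-72, phi_bb(-2)=60, phi_bb(3)=-360.
Local minima occur where both diagonal entries positive: (1, -2), (4, -2). Count: 2.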